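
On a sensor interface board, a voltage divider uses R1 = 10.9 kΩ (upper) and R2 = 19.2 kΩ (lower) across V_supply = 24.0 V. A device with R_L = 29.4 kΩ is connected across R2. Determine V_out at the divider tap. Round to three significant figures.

V_out ≈ 12.4 V

First combine the lower leg with the load: R2 ‖ R_L = 11.61 kΩ.
Then V_out = V_supply · R2'/(R1 + R2') = 24.0 × 11.61/22.51 = 12.38 V.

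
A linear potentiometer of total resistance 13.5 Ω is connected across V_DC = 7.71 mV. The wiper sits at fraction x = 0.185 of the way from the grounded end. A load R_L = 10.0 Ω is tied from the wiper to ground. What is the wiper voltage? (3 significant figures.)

The pot divides into 11.00 Ω above the wiper and 2.498 Ω below.
Lower segment in parallel with the load: 2.498 ‖ 10.0 = 1.998 Ω.
Loaded-divider output: V_out = 7.71 × 0.1537 = 1.185 mV.

V_out ≈ 1.19 mV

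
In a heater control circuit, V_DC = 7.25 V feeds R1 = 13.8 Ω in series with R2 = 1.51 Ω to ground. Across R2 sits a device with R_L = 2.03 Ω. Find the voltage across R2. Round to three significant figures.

V_out ≈ 0.428 V

R2 ‖ R_L = (1.51 × 2.03)/(1.51 + 2.03) = 0.8659 Ω.
Voltage divider with the loaded lower leg: V_out = 7.25 × 0.8659/(13.8 + 0.8659) = 7.25 × 0.05904 = 0.4281 V.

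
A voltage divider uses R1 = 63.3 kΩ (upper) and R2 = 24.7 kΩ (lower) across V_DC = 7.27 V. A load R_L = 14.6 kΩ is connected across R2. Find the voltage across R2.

V_out ≈ 0.920 V

The load sits in parallel with R2, giving an effective lower resistance R2' = R2·R_L/(R2+R_L) = 9.176 kΩ.
Now apply the divider: V_out = 7.27 × 0.1266 = 0.9204 V.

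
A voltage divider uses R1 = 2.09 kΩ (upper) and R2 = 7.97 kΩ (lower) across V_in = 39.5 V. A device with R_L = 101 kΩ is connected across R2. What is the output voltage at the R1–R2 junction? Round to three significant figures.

V_out ≈ 30.8 V

The load sits in parallel with R2, giving an effective lower resistance R2' = R2·R_L/(R2+R_L) = 7.387 kΩ.
Voltage divider with the loaded lower leg: V_out = 39.5 × 7.387/(2.09 + 7.387) = 39.5 × 0.7795 = 30.79 V.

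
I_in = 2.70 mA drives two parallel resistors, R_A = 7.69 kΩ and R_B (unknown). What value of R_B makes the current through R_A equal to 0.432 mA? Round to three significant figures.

R_B ≈ 1.46 kΩ

In a two-way split, I_A/I_in = R_B/(R_A + R_B).
0.432/2.70 = R_B/(R_A + R_B) → R_B = R_A · (0.1600)/(1 − 0.1600) = 7.69 × 0.1905 = 1.465 kΩ.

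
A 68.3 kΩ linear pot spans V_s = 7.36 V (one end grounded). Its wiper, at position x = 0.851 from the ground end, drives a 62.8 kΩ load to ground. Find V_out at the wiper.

Split the track: R_lower = x·R_p = 58.12 kΩ, R_upper = (1−x)·R_p = 10.18 kΩ.
Lower segment in parallel with the load: 58.12 ‖ 62.8 = 30.19 kΩ.
Then V_out = V_s · 30.19/(10.18 + 30.19) = 5.504 V.

V_out ≈ 5.50 V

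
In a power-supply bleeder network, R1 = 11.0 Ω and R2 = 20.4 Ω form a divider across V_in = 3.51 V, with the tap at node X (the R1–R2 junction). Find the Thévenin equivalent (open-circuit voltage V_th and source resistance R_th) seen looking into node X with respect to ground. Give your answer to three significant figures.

V_th is the unloaded tap voltage: V_in · R2/(R1+R2) = 3.51 × 0.6497 = 2.280 V.
Zeroing V_in shorts the top of R1 to ground, so R_th = R1 ‖ R2 = 7.146 Ω.

V_th ≈ 2.28 V, R_th ≈ 7.15 Ω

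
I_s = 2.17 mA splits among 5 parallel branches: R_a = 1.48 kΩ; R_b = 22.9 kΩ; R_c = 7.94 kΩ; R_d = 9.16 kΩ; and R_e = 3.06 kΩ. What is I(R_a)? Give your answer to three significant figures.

Conductances: ΣG = 1/1.48 + 1/22.9 + 1/7.94 + 1/9.16 + 1/3.06 = 1.281 (1/kΩ).
By the current-divider rule, I = I_s · G_k/ΣG = 2.17 × 0.5274 = 1.144 mA.

I ≈ 1.14 mA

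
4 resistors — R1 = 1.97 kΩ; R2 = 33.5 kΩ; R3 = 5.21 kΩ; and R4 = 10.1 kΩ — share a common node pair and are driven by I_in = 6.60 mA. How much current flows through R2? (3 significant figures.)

I ≈ 0.238 mA

Total conductance ΣG = 1/1.97 + 1/33.5 + 1/5.21 + 1/10.1 = 0.8284 (units of 1/kΩ).
By the current-divider rule, I = I_in · G_k/ΣG = 6.60 × 0.03603 = 0.2378 mA.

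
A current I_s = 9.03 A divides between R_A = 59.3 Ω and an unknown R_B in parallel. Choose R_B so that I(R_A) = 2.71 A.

In a two-way split, I_A/I_s = R_B/(R_A + R_B).
With f = 0.3001, R_B = R_A · f/(1−f) = 59.3 × 0.4288 = 25.43 Ω.

R_B ≈ 25.4 Ω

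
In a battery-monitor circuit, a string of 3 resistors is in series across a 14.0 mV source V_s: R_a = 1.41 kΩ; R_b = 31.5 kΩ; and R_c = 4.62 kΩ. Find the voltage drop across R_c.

V ≈ 1.72 mV

Total series resistance ΣR = 1.41 + 31.5 + 4.62 = 37.53 kΩ.
Voltage divider: V = V_s · (4.620 / 37.53) = 14.0 × 0.1231 = 1.723 mV.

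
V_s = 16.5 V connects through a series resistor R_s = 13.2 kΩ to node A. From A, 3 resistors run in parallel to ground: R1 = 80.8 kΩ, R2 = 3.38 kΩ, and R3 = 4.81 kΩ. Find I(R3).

I ≈ 0.439 mA

Equivalent of the parallel group: R_p = 1.937 kΩ.
Node voltage V_A = V_s · R_p/(R_s + R_p) = 16.5 × 0.1280 = 2.112 V.
I(R3) = V_A / R3 = 2.112/4.81 = 0.4391 mA.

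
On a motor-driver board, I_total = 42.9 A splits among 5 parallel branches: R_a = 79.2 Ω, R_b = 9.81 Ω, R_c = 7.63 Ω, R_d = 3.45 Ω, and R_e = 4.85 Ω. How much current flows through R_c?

Total conductance ΣG = 1/79.2 + 1/9.81 + 1/7.63 + 1/3.45 + 1/4.85 = 0.7417 (units of 1/Ω).
By the current-divider rule, I = I_total · G_k/ΣG = 42.9 × 0.1767 = 7.581 A.

I ≈ 7.58 A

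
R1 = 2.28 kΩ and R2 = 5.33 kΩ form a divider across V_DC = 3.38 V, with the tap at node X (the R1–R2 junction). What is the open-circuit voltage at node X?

With X open, the divider is unloaded: V_th = 3.38 × 5.33/7.610 = 2.367 V.

V_th ≈ 2.37 V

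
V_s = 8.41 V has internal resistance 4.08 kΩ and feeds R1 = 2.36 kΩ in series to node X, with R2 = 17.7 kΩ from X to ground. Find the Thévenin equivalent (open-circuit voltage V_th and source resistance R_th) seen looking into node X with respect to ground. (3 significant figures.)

R1' = 4.08 + 2.36 = 6.440 kΩ (source resistance + R1).
With X open, the divider is unloaded: V_th = 8.41 × 17.7/24.14 = 6.166 V.
With V_s suppressed (replaced by a short), R_th = R1' ‖ R2 = (6.440 × 17.7)/(6.440 + 17.7) = 4.722 kΩ.

V_th ≈ 6.17 V, R_th ≈ 4.72 kΩ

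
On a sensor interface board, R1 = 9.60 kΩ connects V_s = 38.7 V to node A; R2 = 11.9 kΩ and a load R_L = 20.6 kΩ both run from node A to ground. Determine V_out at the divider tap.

V_out ≈ 17.0 V

R2 ‖ R_L = (11.9 × 20.6)/(11.9 + 20.6) = 7.543 kΩ.
Now apply the divider: V_out = 38.7 × 0.4400 = 17.03 V.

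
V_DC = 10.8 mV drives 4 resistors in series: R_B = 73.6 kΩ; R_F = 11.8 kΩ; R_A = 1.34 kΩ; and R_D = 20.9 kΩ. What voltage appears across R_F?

Series total: ΣR = 73.6 + 11.8 + 1.34 + 20.9 = 107.6 kΩ.
V = V_DC · R/ΣR = 10.8 × 0.1096 = 1.184 mV.

V ≈ 1.18 mV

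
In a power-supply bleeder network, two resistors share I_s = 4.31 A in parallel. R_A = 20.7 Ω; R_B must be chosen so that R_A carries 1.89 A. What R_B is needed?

Two-branch current divider: I_A = I_s · R_B/(R_A + R_B).
1.89/4.31 = R_B/(R_A + R_B) → R_B = R_A · (0.4385)/(1 − 0.4385) = 20.7 × 0.7810 = 16.17 Ω.

R_B ≈ 16.2 Ω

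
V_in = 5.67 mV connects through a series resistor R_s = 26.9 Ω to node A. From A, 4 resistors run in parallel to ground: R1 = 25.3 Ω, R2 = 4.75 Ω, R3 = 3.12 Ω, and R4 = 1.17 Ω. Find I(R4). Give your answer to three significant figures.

Equivalent of the parallel group: R_p = 0.7016 Ω.
V_A = 5.67 × 0.7016/27.60 = 0.1441 mV.
Branch current I = V_A/R4 = 0.1441/1.17 = 0.1232 mA.
(Check via current divider: I_total = 0.2054 mA; share G_k/ΣG = 0.5997 → same result.)

I ≈ 0.123 mA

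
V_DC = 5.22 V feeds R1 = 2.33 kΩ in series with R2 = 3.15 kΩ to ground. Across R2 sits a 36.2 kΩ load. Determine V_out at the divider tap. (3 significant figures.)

V_out ≈ 2.89 V

The load sits in parallel with R2, giving an effective lower resistance R2' = R2·R_L/(R2+R_L) = 2.898 kΩ.
Then V_out = V_DC · R2'/(R1 + R2') = 5.22 × 2.898/5.228 = 2.893 V.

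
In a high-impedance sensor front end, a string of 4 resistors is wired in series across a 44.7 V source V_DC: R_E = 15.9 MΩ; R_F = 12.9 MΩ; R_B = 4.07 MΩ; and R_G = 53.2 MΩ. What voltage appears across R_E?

Series total: ΣR = 15.9 + 12.9 + 4.07 + 53.2 = 86.07 MΩ.
Voltage divider: V = V_DC · (15.90 / 86.07) = 44.7 × 0.1847 = 8.258 V.

V ≈ 8.26 V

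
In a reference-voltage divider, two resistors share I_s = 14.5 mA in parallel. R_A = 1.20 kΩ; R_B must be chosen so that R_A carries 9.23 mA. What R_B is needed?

The fraction through R_A equals R_B/(R_A+R_B).
With f = 0.6366, R_B = R_A · f/(1−f) = 1.20 × 1.751 = 2.102 kΩ.

R_B ≈ 2.10 kΩ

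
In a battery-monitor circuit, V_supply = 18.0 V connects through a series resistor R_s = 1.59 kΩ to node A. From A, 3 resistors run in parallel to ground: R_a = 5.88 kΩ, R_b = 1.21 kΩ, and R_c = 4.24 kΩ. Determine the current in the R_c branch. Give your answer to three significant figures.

I ≈ 1.43 mA

Parallel bank: R_p = 1/(1/5.88 + 1/1.21 + 1/4.24) = 0.8114 kΩ.
V_A by voltage divider: V_A = 18.0 × 0.8114/(1.59 + 0.8114) = 6.082 V.
I(R_c) = V_A / R_c = 6.082/4.24 = 1.434 mA.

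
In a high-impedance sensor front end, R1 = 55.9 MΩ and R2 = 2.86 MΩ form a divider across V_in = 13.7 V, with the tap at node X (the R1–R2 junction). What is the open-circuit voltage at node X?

With X open, the divider is unloaded: V_th = 13.7 × 2.86/58.76 = 0.6668 V.

V_th ≈ 0.667 V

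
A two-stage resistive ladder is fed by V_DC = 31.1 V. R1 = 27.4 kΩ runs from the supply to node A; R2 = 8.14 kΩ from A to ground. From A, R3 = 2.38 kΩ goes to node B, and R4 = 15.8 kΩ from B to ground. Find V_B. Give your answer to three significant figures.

V_B ≈ 4.60 V

Looking into the second stage from A: R3 + R4 = 18.18 kΩ appears in parallel with R2.
R2 ‖ (R3+R4) = 5.623 kΩ.
V_A = 31.1 × 5.623/(27.4 + 5.623) = 5.295 V.
V_B = V_A × 0.8691 = 4.602 V.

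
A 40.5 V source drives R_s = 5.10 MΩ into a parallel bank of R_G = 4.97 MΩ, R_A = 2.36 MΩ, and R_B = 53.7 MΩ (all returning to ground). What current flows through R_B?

Parallel bank: R_p = 1/(1/4.97 + 1/2.36 + 1/53.7) = 1.554 MΩ.
Node voltage V_A = V_DC · R_p/(R_s + R_p) = 40.5 × 0.2335 = 9.458 V.
I(R_B) = V_A / R_B = 9.458/53.7 = 0.1761 µA.

I ≈ 0.176 µA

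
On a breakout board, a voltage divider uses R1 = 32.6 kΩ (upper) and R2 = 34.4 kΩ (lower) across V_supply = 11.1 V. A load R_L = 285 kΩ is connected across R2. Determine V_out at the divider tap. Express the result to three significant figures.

V_out ≈ 5.38 V

The load sits in parallel with R2, giving an effective lower resistance R2' = R2·R_L/(R2+R_L) = 30.70 kΩ.
Now apply the divider: V_out = 11.1 × 0.4850 = 5.383 V.
(Unloaded it would be 5.70 V; the load pulls it down.)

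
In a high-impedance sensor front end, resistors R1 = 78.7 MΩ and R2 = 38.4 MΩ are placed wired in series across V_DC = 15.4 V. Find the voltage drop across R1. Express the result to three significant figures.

Series total: ΣR = 78.7 + 38.4 = 117.1 MΩ.
Voltage divider: V = V_DC · (78.70 / 117.1) = 15.4 × 0.6721 = 10.35 V.

V ≈ 10.3 V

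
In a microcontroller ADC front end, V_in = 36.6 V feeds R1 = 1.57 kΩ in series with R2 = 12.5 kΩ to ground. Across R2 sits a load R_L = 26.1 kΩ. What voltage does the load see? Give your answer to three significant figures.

R2 ‖ R_L = (12.5 × 26.1)/(12.5 + 26.1) = 8.452 kΩ.
Then V_out = V_in · R2'/(R1 + R2') = 36.6 × 8.452/10.02 = 30.87 V.
(Unloaded it would be 32.5 V; the load pulls it down.)

V_out ≈ 30.9 V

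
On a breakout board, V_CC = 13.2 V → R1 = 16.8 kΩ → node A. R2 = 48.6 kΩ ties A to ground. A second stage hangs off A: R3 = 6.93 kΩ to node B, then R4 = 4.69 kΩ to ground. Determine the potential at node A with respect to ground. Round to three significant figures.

V_A ≈ 4.73 V

Node A sees R2 in parallel with the series input of stage 2, R3 + R4 = 11.62 kΩ.
Effective lower resistance at A: R2 ‖ 11.62 = 9.378 kΩ.
V_A = 13.2 × 9.378/(16.8 + 9.378) = 4.729 V.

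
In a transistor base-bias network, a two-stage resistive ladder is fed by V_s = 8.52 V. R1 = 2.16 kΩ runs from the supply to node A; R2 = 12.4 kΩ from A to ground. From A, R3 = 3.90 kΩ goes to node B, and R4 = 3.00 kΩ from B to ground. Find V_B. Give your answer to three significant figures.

The second stage (R3 + R4 = 6.900 kΩ) loads node A in parallel with R2.
R2 ‖ (R3+R4) = 4.433 kΩ.
V_A = 8.52 × 4.433/(2.16 + 4.433) = 5.729 V.
Stage 2 is unloaded, so V_B = V_A · R4/(R3+R4) = 5.729 × 3.00/6.900 = 2.491 V.

V_B ≈ 2.49 V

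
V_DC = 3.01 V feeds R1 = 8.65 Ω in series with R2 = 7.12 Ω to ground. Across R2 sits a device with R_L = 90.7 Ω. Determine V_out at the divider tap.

V_out ≈ 1.30 V

First combine the lower leg with the load: R2 ‖ R_L = 6.602 Ω.
Then V_out = V_DC · R2'/(R1 + R2') = 3.01 × 6.602/15.25 = 1.303 V.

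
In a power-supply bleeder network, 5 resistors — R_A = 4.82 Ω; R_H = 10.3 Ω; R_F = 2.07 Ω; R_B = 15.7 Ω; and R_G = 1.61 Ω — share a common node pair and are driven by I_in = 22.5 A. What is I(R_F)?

I ≈ 7.38 A

Conductances: ΣG = 1/4.82 + 1/10.3 + 1/2.07 + 1/15.7 + 1/1.61 = 1.472 (1/Ω).
Current divider: I(R_F) = I_in · G_k/ΣG = 22.5 × (0.4831/1.472) = 22.5 × 0.3281 = 7.382 A.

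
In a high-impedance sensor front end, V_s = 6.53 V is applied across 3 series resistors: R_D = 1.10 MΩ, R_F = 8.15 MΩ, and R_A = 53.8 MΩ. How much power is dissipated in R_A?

P ≈ 0.577 µW

The common current is I = 6.53/63.05 = 0.1036 µA.
P(R_A) = I²·R_A = (0.1036)² × 53.8 = 0.5771 µW.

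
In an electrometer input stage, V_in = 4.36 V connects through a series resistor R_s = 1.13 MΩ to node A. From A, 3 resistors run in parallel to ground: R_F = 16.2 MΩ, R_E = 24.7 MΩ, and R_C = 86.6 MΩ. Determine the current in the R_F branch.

I ≈ 0.238 µA

Parallel bank: R_p = 1/(1/16.2 + 1/24.7 + 1/86.6) = 8.790 MΩ.
V_A by voltage divider: V_A = 4.36 × 8.790/(1.13 + 8.790) = 3.863 V.
I(R_F) = V_A / R_F = 3.863/16.2 = 0.2385 µA.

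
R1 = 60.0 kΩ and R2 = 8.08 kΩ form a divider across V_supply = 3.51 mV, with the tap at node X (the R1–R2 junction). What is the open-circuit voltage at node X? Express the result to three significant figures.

With X open, the divider is unloaded: V_th = 3.51 × 8.08/68.08 = 0.4166 mV.

V_th ≈ 0.417 mV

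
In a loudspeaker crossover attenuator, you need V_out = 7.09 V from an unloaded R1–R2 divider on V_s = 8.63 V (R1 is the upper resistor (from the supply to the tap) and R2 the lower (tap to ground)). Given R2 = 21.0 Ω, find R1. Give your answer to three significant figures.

R1 ≈ 4.56 Ω

The divider ratio is R2/(R1+R2) = 7.09/8.63 = 0.8216.
So R1 = R2 · (V_s/V_out − 1) = 21.0 × (8.63/7.09 − 1) = 21.0 × 0.2172 = 4.561 Ω.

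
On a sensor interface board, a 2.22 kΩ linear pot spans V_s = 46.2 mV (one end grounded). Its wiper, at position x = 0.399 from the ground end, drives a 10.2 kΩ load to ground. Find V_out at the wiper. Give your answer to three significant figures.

Lower segment x·R_p = 0.8858 kΩ; upper segment (1−x)·R_p = 1.334 kΩ.
R_L loads the lower segment: effective lower R = 0.8150 kΩ.
Then V_out = V_s · 0.8150/(1.334 + 0.8150) = 17.52 mV.

V_out ≈ 17.5 mV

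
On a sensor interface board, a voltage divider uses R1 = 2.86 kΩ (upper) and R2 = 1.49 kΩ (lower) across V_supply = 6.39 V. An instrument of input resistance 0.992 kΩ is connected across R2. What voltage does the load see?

V_out ≈ 1.10 V

The load sits in parallel with R2, giving an effective lower resistance R2' = R2·R_L/(R2+R_L) = 0.5955 kΩ.
Now apply the divider: V_out = 6.39 × 0.1723 = 1.101 V.
(Unloaded it would be 2.19 V; the load pulls it down.)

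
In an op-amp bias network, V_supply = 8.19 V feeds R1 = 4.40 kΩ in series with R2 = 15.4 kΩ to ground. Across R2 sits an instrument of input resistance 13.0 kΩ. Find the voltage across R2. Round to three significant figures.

R2 ‖ R_L = (15.4 × 13.0)/(15.4 + 13.0) = 7.049 kΩ.
Then V_out = V_supply · R2'/(R1 + R2') = 8.19 × 7.049/11.45 = 5.043 V.

V_out ≈ 5.04 V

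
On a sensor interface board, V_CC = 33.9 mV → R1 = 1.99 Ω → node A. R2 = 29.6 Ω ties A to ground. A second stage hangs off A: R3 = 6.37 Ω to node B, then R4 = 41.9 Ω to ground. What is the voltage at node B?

V_B ≈ 26.5 mV

The second stage (R3 + R4 = 48.27 Ω) loads node A in parallel with R2.
Effective lower resistance at A: R2 ‖ 48.27 = 18.35 Ω.
So V_A = 33.9 × 0.9022 = 30.58 mV.
V_B = V_A × 0.8680 = 26.55 mV.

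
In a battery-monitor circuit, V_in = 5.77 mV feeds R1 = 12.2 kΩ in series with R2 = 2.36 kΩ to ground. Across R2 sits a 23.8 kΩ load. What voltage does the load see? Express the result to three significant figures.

V_out ≈ 0.864 mV

The load sits in parallel with R2, giving an effective lower resistance R2' = R2·R_L/(R2+R_L) = 2.147 kΩ.
Voltage divider with the loaded lower leg: V_out = 5.77 × 2.147/(12.2 + 2.147) = 5.77 × 0.1497 = 0.8635 mV.
(Unloaded it would be 0.935 mV; the load pulls it down.)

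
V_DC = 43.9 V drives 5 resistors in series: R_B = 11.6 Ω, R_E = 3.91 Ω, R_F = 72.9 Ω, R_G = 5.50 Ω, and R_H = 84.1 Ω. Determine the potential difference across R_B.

ΣR = 11.6 + 3.91 + 72.9 + 5.50 + 84.1 = 178.0 Ω.
By the voltage-divider rule, V = 43.9 × 11.60/178.0 = 2.861 V.

V ≈ 2.86 V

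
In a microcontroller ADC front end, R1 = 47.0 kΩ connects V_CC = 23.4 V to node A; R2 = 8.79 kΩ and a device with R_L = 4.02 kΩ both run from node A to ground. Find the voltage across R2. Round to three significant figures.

First combine the lower leg with the load: R2 ‖ R_L = 2.758 kΩ.
Voltage divider with the loaded lower leg: V_out = 23.4 × 2.758/(47.0 + 2.758) = 23.4 × 0.05544 = 1.297 V.

V_out ≈ 1.30 V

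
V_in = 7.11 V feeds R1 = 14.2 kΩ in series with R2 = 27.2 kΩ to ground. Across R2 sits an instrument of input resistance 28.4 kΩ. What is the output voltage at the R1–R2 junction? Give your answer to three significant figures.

V_out ≈ 3.52 V

The load sits in parallel with R2, giving an effective lower resistance R2' = R2·R_L/(R2+R_L) = 13.89 kΩ.
Voltage divider with the loaded lower leg: V_out = 7.11 × 13.89/(14.2 + 13.89) = 7.11 × 0.4945 = 3.516 V.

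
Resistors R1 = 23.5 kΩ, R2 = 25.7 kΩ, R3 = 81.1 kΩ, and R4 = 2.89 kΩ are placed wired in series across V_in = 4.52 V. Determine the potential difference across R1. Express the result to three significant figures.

V ≈ 0.798 V

Series total: ΣR = 23.5 + 25.7 + 81.1 + 2.89 = 133.2 kΩ.
By the voltage-divider rule, V = 4.52 × 23.50/133.2 = 0.7975 V.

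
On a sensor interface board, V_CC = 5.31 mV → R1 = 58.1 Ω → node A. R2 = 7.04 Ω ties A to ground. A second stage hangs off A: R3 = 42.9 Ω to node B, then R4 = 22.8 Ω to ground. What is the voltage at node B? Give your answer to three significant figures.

V_B ≈ 0.182 mV

Looking into the second stage from A: R3 + R4 = 65.70 Ω appears in parallel with R2.
R2 ‖ (R3+R4) = 6.359 Ω.
So V_A = 5.31 × 0.09865 = 0.5238 mV.
Stage 2 is unloaded, so V_B = V_A · R4/(R3+R4) = 0.5238 × 22.8/65.70 = 0.1818 mV.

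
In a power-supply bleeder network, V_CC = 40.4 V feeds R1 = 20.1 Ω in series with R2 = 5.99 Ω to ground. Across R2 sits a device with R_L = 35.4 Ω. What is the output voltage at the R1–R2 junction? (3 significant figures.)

R2 ‖ R_L = (5.99 × 35.4)/(5.99 + 35.4) = 5.123 Ω.
Voltage divider with the loaded lower leg: V_out = 40.4 × 5.123/(20.1 + 5.123) = 40.4 × 0.2031 = 8.206 V.
(Unloaded it would be 9.28 V; the load pulls it down.)

V_out ≈ 8.21 V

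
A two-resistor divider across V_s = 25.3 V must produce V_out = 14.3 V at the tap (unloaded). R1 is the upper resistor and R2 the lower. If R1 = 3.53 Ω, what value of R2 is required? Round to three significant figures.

The divider ratio is R2/(R1+R2) = 14.3/25.3 = 0.5652.
Rearranging, R2 = R1·k/(1−k) = 3.53 × 1.300 = 4.589 Ω.

R2 ≈ 4.59 Ω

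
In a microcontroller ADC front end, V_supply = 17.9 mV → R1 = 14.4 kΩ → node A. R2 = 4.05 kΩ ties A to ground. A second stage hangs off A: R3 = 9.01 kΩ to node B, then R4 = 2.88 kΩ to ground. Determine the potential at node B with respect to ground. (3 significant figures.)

V_B ≈ 0.752 mV

Looking into the second stage from A: R3 + R4 = 11.89 kΩ appears in parallel with R2.
R2 ‖ (R3+R4) = 3.021 kΩ.
First divider: V_A = V_supply · 3.021/(14.4 + 3.021) = 3.104 mV.
Then the unloaded second divider: V_B = V_A × R4/(R3+R4) = 3.104 × 0.2422 = 0.7519 mV.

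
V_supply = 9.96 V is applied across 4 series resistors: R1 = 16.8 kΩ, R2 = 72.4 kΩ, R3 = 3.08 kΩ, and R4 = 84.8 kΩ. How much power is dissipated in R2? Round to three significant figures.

P ≈ 0.229 mW

The common current is I = 9.96/177.1 = 0.05625 mA.
P(R2) = I²·R2 = (0.05625)² × 72.4 = 0.2290 mW.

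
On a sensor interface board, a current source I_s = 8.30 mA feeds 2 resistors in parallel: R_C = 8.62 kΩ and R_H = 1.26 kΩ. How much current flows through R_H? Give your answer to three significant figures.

I ≈ 7.24 mA

Two-branch current divider: I_k = I_s · R_other/(R_1 + R_2).
So I = 8.30 × 8.62/9.880 = 7.241 mA.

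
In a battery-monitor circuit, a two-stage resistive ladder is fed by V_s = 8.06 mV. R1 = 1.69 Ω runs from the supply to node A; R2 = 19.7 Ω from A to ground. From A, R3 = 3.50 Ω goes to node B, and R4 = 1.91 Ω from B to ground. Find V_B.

V_B ≈ 2.04 mV

Node A sees R2 in parallel with the series input of stage 2, R3 + R4 = 5.410 Ω.
R2 ‖ (R3+R4) = 4.244 Ω.
So V_A = 8.06 × 0.7152 = 5.765 mV.
Stage 2 is unloaded, so V_B = V_A · R4/(R3+R4) = 5.765 × 1.91/5.410 = 2.035 mV.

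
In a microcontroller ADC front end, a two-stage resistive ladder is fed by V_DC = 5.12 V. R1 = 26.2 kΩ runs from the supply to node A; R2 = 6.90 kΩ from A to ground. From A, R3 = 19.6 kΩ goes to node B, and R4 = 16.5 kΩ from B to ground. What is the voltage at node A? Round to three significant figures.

The second stage (R3 + R4 = 36.10 kΩ) loads node A in parallel with R2.
R2 ‖ (R3+R4) = 5.793 kΩ.
First divider: V_A = V_DC · 5.793/(26.2 + 5.793) = 0.9271 V.

V_A ≈ 0.927 V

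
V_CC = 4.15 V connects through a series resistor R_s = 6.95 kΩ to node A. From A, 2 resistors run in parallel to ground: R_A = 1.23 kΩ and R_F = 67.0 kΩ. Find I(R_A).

Parallel bank: R_p = 1/(1/1.23 + 1/67.0) = 1.208 kΩ.
V_A by voltage divider: V_A = 4.15 × 1.208/(6.95 + 1.208) = 0.6144 V.
I(R_A) = V_A / R_A = 0.6144/1.23 = 0.4995 mA.
(Check via current divider: I_total = 0.5087 mA; share G_k/ΣG = 0.9820 → same result.)

I ≈ 0.500 mA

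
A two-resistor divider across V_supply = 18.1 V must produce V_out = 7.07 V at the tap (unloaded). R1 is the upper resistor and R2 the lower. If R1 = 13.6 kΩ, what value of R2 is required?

R2 ≈ 8.72 kΩ

The divider ratio is R2/(R1+R2) = 7.07/18.1 = 0.3906.
R2 = R1 · 0.3906/(1 − 0.3906) = 8.717 kΩ.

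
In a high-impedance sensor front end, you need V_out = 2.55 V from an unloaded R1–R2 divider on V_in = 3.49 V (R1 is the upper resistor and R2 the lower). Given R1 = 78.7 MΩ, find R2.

R2 ≈ 213 MΩ

Required fraction k = V_out/V_in = 0.7307.
R2 = R1 · 0.7307/(1 − 0.7307) = 213.5 MΩ.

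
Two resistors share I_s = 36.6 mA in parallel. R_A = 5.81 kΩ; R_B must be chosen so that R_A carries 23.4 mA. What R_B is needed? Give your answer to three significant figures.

Two-branch current divider: I_A = I_s · R_B/(R_A + R_B).
With f = 0.6393, R_B = R_A · f/(1−f) = 5.81 × 1.773 = 10.30 kΩ.

R_B ≈ 10.3 kΩ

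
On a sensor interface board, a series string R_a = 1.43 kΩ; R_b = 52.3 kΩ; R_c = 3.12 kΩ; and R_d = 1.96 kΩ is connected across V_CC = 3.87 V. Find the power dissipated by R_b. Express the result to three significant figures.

ΣR = 58.81 kΩ → I = 3.87/58.81 = 0.06581 mA.
V(R_b) = I·R = 3.442 V; P = V·I = 3.442 × 0.06581 = 0.2265 mW.

P ≈ 0.226 mW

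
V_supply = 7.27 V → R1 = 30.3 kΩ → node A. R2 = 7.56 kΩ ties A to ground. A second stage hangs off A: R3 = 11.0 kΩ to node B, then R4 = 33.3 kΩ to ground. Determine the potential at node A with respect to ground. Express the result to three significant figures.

Node A sees R2 in parallel with the series input of stage 2, R3 + R4 = 44.30 kΩ.
R2 ‖ (R3+R4) = 6.458 kΩ.
V_A = 7.27 × 6.458/(30.3 + 6.458) = 1.277 V.

V_A ≈ 1.28 V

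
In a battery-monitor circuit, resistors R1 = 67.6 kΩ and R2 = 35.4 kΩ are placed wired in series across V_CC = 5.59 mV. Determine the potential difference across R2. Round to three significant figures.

ΣR = 67.6 + 35.4 = 103.0 kΩ.
By the voltage-divider rule, V = 5.59 × 35.40/103.0 = 1.921 mV.

V ≈ 1.92 mV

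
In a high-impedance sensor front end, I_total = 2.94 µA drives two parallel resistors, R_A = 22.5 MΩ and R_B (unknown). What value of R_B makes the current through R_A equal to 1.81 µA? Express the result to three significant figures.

R_B ≈ 36.0 MΩ

Two-branch current divider: I_A = I_total · R_B/(R_A + R_B).
1.81/2.94 = R_B/(R_A + R_B) → R_B = R_A · (0.6156)/(1 − 0.6156) = 22.5 × 1.602 = 36.04 MΩ.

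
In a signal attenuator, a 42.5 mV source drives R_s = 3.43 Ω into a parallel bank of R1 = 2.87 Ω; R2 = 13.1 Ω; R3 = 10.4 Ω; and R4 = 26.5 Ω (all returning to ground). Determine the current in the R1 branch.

Combine the parallel branches: R_p = (1/2.87 + 1/13.1 + 1/10.4 + 1/26.5)⁻¹ = 1.790 Ω.
V_A by voltage divider: V_A = 42.5 × 1.790/(3.43 + 1.790) = 14.57 mV.
Branch current I = V_A/R1 = 14.57/2.87 = 5.078 mA.

I ≈ 5.08 mA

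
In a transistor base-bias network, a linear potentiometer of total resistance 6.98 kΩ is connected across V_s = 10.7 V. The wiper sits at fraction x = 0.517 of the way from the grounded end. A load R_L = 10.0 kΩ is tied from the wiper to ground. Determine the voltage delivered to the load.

Split the track: R_lower = x·R_p = 3.609 kΩ, R_upper = (1−x)·R_p = 3.371 kΩ.
R_L loads the lower segment: effective lower R = 2.652 kΩ.
V_out = 10.7 × 2.652/(3.371 + 2.652) = 4.711 V.
(Unloaded: V_out = x·V_s = 5.53 V.)

V_out ≈ 4.71 V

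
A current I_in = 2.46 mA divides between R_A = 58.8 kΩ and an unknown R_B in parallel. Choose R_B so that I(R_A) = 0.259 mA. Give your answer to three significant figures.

R_B ≈ 6.92 kΩ

Two-branch current divider: I_A = I_in · R_B/(R_A + R_B).
With f = 0.1053, R_B = R_A · f/(1−f) = 58.8 × 0.1177 = 6.919 kΩ.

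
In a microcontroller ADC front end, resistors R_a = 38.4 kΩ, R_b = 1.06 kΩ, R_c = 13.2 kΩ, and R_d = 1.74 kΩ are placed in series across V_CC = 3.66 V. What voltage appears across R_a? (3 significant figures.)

V ≈ 2.58 V

Series total: ΣR = 38.4 + 1.06 + 13.2 + 1.74 = 54.40 kΩ.
Voltage divider: V = V_CC · (38.40 / 54.40) = 3.66 × 0.7059 = 2.584 V.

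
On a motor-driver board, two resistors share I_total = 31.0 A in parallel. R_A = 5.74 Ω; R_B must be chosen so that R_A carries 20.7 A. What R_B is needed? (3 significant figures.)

The fraction through R_A equals R_B/(R_A+R_B).
20.7/31.0 = R_B/(R_A + R_B) → R_B = R_A · (0.6677)/(1 − 0.6677) = 5.74 × 2.010 = 11.54 Ω.

R_B ≈ 11.5 Ω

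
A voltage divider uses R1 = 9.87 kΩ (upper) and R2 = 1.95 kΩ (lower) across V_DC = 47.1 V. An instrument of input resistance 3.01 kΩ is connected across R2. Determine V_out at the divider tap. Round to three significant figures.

R2 ‖ R_L = (1.95 × 3.01)/(1.95 + 3.01) = 1.183 kΩ.
Now apply the divider: V_out = 47.1 × 0.1071 = 5.042 V.

V_out ≈ 5.04 V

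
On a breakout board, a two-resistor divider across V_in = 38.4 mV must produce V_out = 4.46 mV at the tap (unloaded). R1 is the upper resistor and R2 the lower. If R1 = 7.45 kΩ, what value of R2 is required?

R2 ≈ 0.979 kΩ

Required fraction k = V_out/V_in = 0.1161.
R2 = R1 · 0.1161/(1 − 0.1161) = 0.9790 kΩ.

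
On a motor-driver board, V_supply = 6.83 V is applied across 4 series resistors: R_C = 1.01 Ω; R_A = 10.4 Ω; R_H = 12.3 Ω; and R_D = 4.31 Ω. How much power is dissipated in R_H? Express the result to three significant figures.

Series current I = V_supply/ΣR = 6.83/28.02 = 0.2438 A.
V(R_H) = I·R = 2.998 V; P = V·I = 2.998 × 0.2438 = 0.7308 W.

P ≈ 0.731 W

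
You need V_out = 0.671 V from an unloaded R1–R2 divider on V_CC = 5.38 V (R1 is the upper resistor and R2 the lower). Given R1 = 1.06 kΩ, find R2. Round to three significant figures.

V_out/V_CC = R2/(R1+R2) = 0.1247.
R2 = R1 · 0.1247/(1 − 0.1247) = 0.1510 kΩ.

R2 ≈ 0.151 kΩ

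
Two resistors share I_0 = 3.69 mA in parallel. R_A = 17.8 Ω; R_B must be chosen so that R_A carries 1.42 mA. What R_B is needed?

R_B ≈ 11.1 Ω

In a two-way split, I_A/I_0 = R_B/(R_A + R_B).
With f = 0.3848, R_B = R_A · f/(1−f) = 17.8 × 0.6256 = 11.13 Ω.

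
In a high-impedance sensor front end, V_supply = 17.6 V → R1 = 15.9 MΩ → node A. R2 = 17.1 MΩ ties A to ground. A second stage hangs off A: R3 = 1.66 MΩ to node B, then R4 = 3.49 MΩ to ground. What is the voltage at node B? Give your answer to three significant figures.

V_B ≈ 2.38 V

Looking into the second stage from A: R3 + R4 = 5.150 MΩ appears in parallel with R2.
R2 ‖ (R3+R4) = 3.958 MΩ.
V_A = 17.6 × 3.958/(15.9 + 3.958) = 3.508 V.
Then the unloaded second divider: V_B = V_A × R4/(R3+R4) = 3.508 × 0.6777 = 2.377 V.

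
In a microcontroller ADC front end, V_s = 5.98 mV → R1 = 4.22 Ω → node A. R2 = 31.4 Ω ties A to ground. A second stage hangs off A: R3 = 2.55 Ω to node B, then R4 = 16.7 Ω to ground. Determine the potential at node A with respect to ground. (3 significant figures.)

V_A ≈ 4.42 mV

Looking into the second stage from A: R3 + R4 = 19.25 Ω appears in parallel with R2.
R2 ‖ (R3+R4) = 11.93 Ω.
V_A = 5.98 × 11.93/(4.22 + 11.93) = 4.418 mV.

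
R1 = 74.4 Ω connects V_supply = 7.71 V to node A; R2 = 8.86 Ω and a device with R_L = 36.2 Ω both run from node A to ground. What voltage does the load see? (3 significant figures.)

V_out ≈ 0.673 V

First combine the lower leg with the load: R2 ‖ R_L = 7.118 Ω.
Then V_out = V_supply · R2'/(R1 + R2') = 7.71 × 7.118/81.52 = 0.6732 V.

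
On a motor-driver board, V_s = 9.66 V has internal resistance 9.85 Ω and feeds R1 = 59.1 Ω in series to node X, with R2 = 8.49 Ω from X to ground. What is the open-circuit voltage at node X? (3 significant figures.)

R1' = 9.85 + 59.1 = 68.95 Ω (source resistance + R1).
Open-circuit (no load on X): V_th = V_s · R2/(R1' + R2) = 9.66 × 8.49/(68.95 + 8.49) = 1.059 V.

V_th ≈ 1.06 V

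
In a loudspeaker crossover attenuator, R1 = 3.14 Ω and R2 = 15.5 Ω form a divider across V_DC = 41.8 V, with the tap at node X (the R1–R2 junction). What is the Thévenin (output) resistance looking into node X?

Zeroing V_DC shorts the top of R1 to ground, so R_th = R1 ‖ R2 = 2.611 Ω.

R_th ≈ 2.61 Ω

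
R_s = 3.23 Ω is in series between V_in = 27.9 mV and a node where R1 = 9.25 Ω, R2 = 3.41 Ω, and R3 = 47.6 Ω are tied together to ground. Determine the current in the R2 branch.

I ≈ 3.46 mA

Combine the parallel branches: R_p = (1/9.25 + 1/3.41 + 1/47.6)⁻¹ = 2.368 Ω.
V_A = 27.9 × 2.368/5.598 = 11.80 mV.
I(R2) = V_A / R2 = 11.80/3.41 = 3.461 mA.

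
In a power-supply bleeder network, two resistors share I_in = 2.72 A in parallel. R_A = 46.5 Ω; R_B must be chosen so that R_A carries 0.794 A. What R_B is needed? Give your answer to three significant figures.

Two-branch current divider: I_A = I_in · R_B/(R_A + R_B).
With f = 0.2919, R_B = R_A · f/(1−f) = 46.5 × 0.4123 = 19.17 Ω.

R_B ≈ 19.2 Ω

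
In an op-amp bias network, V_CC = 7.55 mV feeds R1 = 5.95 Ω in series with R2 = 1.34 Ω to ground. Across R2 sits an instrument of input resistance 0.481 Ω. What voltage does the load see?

V_out ≈ 0.424 mV

First combine the lower leg with the load: R2 ‖ R_L = 0.3539 Ω.
Then V_out = V_CC · R2'/(R1 + R2') = 7.55 × 0.3539/6.304 = 0.4239 mV.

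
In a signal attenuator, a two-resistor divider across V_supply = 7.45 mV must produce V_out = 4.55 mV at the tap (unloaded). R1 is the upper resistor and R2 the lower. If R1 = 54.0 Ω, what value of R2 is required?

R2 ≈ 84.7 Ω

V_out/V_supply = R2/(R1+R2) = 0.6107.
So R2 = R1 · V_out/(V_supply − V_out) = 54.0 × 4.55/(7.45 − 4.55) = 54.0 × 1.569 = 84.72 Ω.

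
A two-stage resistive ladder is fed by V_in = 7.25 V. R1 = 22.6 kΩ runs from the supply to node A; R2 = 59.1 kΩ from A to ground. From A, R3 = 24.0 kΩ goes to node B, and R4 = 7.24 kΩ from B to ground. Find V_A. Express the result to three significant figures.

V_A ≈ 3.44 V

The second stage (R3 + R4 = 31.24 kΩ) loads node A in parallel with R2.
R2 ‖ (R3+R4) = 20.44 kΩ.
So V_A = 7.25 × 0.4749 = 3.443 V.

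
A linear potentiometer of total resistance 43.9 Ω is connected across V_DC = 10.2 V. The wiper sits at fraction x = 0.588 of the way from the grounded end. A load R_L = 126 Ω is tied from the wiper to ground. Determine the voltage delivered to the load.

Split the track: R_lower = x·R_p = 25.81 Ω, R_upper = (1−x)·R_p = 18.09 Ω.
R_L loads the lower segment: effective lower R = 21.42 Ω.
Loaded-divider output: V_out = 10.2 × 0.5422 = 5.531 V.
(Unloaded: V_out = x·V_DC = 6.00 V.)

V_out ≈ 5.53 V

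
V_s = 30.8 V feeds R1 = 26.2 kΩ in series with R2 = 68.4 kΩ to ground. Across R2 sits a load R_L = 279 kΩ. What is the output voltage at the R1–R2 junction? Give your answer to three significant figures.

R2 ‖ R_L = (68.4 × 279)/(68.4 + 279) = 54.93 kΩ.
Then V_out = V_s · R2'/(R1 + R2') = 30.8 × 54.93/81.13 = 20.85 V.

V_out ≈ 20.9 V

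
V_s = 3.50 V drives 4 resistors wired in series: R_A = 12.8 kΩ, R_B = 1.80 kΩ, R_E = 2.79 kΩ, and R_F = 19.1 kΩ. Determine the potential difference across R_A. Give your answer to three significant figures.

Total series resistance ΣR = 12.8 + 1.80 + 2.79 + 19.1 = 36.49 kΩ.
Voltage divider: V = V_s · (12.80 / 36.49) = 3.50 × 0.3508 = 1.228 V.

V ≈ 1.23 V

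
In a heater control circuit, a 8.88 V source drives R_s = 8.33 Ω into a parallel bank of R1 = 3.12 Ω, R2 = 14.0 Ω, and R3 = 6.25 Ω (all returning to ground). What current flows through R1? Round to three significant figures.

I ≈ 0.508 A

Parallel bank: R_p = 1/(1/3.12 + 1/14.0 + 1/6.25) = 1.812 Ω.
V_A by voltage divider: V_A = 8.88 × 1.812/(8.33 + 1.812) = 1.586 V.
Branch current I = V_A/R1 = 1.586/3.12 = 0.5085 A.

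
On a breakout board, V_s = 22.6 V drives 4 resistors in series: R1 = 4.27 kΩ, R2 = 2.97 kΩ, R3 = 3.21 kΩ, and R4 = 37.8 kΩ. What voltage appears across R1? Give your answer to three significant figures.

V ≈ 2.00 V

Series total: ΣR = 4.27 + 2.97 + 3.21 + 37.8 = 48.25 kΩ.
Voltage divider: V = V_s · (4.270 / 48.25) = 22.6 × 0.08850 = 2.000 V.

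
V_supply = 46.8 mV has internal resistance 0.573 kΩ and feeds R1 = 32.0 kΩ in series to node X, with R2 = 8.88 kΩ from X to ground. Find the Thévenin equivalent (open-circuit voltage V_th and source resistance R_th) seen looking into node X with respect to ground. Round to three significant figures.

R1' = 0.573 + 32.0 = 32.57 kΩ (source resistance + R1).
V_th is the unloaded tap voltage: V_supply · R2/(R1'+R2) = 46.8 × 0.2142 = 10.03 mV.
Zeroing V_supply shorts the top of R1' to ground, so R_th = R1' ‖ R2 = 6.978 kΩ.

V_th ≈ 10.0 mV, R_th ≈ 6.98 kΩ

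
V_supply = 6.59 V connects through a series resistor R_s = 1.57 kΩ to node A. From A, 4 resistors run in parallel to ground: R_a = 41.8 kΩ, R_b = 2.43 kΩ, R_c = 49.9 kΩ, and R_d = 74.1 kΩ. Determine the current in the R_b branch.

Equivalent of the parallel group: R_p = 2.132 kΩ.
V_A by voltage divider: V_A = 6.59 × 2.132/(1.57 + 2.132) = 3.795 V.
I(R_b) = V_A / R_b = 3.795/2.43 = 1.562 mA.
(Equivalently: I_total = 1.780 mA, then current-divider fraction G_k/ΣG = 0.8775.)

I ≈ 1.56 mA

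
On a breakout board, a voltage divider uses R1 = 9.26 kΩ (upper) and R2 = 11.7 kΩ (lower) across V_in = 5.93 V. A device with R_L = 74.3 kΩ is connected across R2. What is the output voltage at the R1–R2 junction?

R2 ‖ R_L = (11.7 × 74.3)/(11.7 + 74.3) = 10.11 kΩ.
Voltage divider with the loaded lower leg: V_out = 5.93 × 10.11/(9.26 + 10.11) = 5.93 × 0.5219 = 3.095 V.
(Unloaded it would be 3.31 V; the load pulls it down.)

V_out ≈ 3.09 V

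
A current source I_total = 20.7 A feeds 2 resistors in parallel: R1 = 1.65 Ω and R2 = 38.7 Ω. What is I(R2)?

For two parallel branches, I_k = I_total · (other R)/(sum of R).
I(R2) = 20.7 × 1.65/(1.65 + 38.7) = 20.7 × 0.04089 = 0.8465 A.

I ≈ 0.846 A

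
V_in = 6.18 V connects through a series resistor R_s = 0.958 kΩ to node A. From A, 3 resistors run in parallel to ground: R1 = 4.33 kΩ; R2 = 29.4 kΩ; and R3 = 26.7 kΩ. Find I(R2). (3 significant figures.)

Equivalent of the parallel group: R_p = 3.307 kΩ.
Node voltage V_A = V_in · R_p/(R_s + R_p) = 6.18 × 0.7754 = 4.792 V.
I(R2) = V_A / R2 = 4.792/29.4 = 0.1630 mA.
(Check via current divider: I_total = 1.449 mA; share G_k/ΣG = 0.1125 → same result.)

I ≈ 0.163 mA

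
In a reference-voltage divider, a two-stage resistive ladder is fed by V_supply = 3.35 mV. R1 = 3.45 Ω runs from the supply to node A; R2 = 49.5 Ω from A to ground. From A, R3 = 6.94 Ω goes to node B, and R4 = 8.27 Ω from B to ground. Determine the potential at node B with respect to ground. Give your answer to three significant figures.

The second stage (R3 + R4 = 15.21 Ω) loads node A in parallel with R2.
Effective lower resistance at A: R2 ‖ 15.21 = 11.63 Ω.
So V_A = 3.35 × 0.7713 = 2.584 mV.
V_B = V_A × 0.5437 = 1.405 mV.

V_B ≈ 1.40 mV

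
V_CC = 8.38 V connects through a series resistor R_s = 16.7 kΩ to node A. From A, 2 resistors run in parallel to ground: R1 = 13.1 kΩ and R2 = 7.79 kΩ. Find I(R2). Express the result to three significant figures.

I ≈ 0.243 mA

Parallel bank: R_p = 1/(1/13.1 + 1/7.79) = 4.885 kΩ.
Node voltage V_A = V_CC · R_p/(R_s + R_p) = 8.38 × 0.2263 = 1.897 V.
Branch current I = V_A/R2 = 1.897/7.79 = 0.2435 mA.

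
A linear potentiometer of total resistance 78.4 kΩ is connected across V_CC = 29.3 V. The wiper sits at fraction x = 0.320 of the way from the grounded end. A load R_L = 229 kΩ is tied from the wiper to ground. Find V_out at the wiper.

Split the track: R_lower = x·R_p = 25.09 kΩ, R_upper = (1−x)·R_p = 53.31 kΩ.
Lower segment in parallel with the load: 25.09 ‖ 229 = 22.61 kΩ.
Then V_out = V_CC · 22.61/(53.31 + 22.61) = 8.726 V.
(Unloaded: V_out = x·V_CC = 9.38 V.)

V_out ≈ 8.73 V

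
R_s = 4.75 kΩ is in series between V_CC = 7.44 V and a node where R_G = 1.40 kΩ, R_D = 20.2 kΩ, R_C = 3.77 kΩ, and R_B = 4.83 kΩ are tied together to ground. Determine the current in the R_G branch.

I ≈ 0.773 mA

Combine the parallel branches: R_p = (1/1.40 + 1/20.2 + 1/3.77 + 1/4.83)⁻¹ = 0.8090 kΩ.
V_A by voltage divider: V_A = 7.44 × 0.8090/(4.75 + 0.8090) = 1.083 V.
I(R_G) = V_A / R_G = 1.083/1.40 = 0.7734 mA.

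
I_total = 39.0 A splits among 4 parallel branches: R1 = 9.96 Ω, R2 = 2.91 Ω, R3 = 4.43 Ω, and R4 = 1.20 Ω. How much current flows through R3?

I ≈ 5.86 A

Total conductance ΣG = 1/9.96 + 1/2.91 + 1/4.43 + 1/1.20 = 1.503 (units of 1/Ω).
R3 takes the fraction G_k/ΣG = 0.2257/1.503 = 0.1502, so I = 39.0 × 0.1502 = 5.857 A.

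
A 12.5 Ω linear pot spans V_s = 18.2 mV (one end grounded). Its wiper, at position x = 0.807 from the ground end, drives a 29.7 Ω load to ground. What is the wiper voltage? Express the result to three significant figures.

V_out ≈ 13.8 mV

The pot divides into 2.412 Ω above the wiper and 10.09 Ω below.
(x·R_p) ‖ R_L = 7.530 Ω.
Then V_out = V_s · 7.530/(2.412 + 7.530) = 13.78 mV.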